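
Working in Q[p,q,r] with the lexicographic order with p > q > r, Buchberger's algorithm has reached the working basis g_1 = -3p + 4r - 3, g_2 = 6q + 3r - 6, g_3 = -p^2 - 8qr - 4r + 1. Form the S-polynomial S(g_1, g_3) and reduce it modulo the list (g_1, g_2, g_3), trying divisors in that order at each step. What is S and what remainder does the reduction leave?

S(g_1, g_3) = -4/3pr + p - 8qr - 4r + 1; remainder on division = 20/9r^2 - 28/3r.

lcm(LM(g_1), LM(g_3)) = p^2.
S = (lcm/LT(g_1))·g_1 − (lcm/LT(g_3))·g_3 = -4/3pr + p - 8qr - 4r + 1.
Reduce S modulo (g_1, g_2, g_3) in that order:
  leading term pr: subtract (4/9r)·g_1 from -4/3pr + p - 8qr - 4r + 1 → p - 8qr - 16/9r^2 - 8/3r + 1
  leading term p: subtract (-1/3)·g_1 from p - 8qr - 16/9r^2 - 8/3r + 1 → -8qr - 16/9r^2 - 4/3r
  leading term qr: subtract (-4/3r)·g_2 from -8qr - 16/9r^2 - 4/3r → 20/9r^2 - 28/3r
  leading term r^2: no divisor's leading term divides it; move 20/9r^2 to the remainder.
  leading term r: no divisor's leading term divides it; move -28/3r to the remainder.
The remainder 20/9r^2 - 28/3r is nonzero, so it would be added as the next basis element.
An S-polynomial is built so that the two leading terms cancel; whether anything survives reduction is exactly the Gröbner-basis criterion.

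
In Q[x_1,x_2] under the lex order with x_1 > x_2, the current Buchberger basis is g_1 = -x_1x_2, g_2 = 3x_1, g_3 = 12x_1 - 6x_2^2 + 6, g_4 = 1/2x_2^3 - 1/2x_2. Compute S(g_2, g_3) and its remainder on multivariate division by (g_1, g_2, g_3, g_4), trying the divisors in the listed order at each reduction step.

lcm(LM(g_2), LM(g_3)) = x_1.
S = (lcm/LT(g_2))·g_2 − (lcm/LT(g_3))·g_3 = 1/2x_2^2 - 1/2.
Reduce S modulo (g_1, g_2, g_3, g_4) in that order:
  leading term x_2^2: no divisor's leading term divides it; move 1/2x_2^2 to the remainder.
  leading term 1: no divisor's leading term divides it; move -1/2 to the remainder.
The remainder 1/2x_2^2 - 1/2 is nonzero, so it would be added as the next basis element.
An S-polynomial is built so that the two leading terms cancel; whether anything survives reduction is exactly the Gröbner-basis criterion.

S(g_2, g_3) = 1/2x_2^2 - 1/2; remainder on division = 1/2x_2^2 - 1/2.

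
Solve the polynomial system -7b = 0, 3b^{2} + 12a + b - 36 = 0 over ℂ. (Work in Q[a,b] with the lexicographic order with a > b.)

Compute a lex Gröbner basis by Buchberger's algorithm.
f_1 = -7b, LT = b.
f_2 = 12a + 3b^{2} + b - 36, LT = a.

S(f_1,f_2): leading monomials are coprime, so the S-polynomial reduces to 0 (Buchberger's first criterion).
Every S-polynomial of the final basis reduces to 0, so we have a Gröbner basis.
Inter-reduce: drop elements whose leading term is divisible by another's, tail-reduce, and make monic.
Reduced Gröbner basis: {a - 3, b}.

The lex basis is triangular: the last element involves only b. Solving b = 0 gives b ∈ {0}; substituting each value into the earlier elements determines the remaining variables.
  b = 0: the earlier basis element becomes a - 3 = 0, giving a = 3 — point (3, 0).
This is the nonlinear analogue of row-reducing a linear system.

{(3, 0)}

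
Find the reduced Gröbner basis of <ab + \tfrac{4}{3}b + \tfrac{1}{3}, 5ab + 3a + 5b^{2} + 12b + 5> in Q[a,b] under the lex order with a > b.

G = {a + \tfrac{5}{3}b^{2} + \tfrac{16}{9}b + \tfrac{10}{9}, b^{3} + \tfrac{16}{15}b^{2} - \tfrac{2}{15}b - \tfrac{1}{5}}

The reduced Gröbner basis is the canonical form of the ideal for this ordering.

f_1 = ab + \tfrac{4}{3}b + \tfrac{1}{3}, LT = ab.
f_2 = 5ab + 3a + 5b^{2} + 12b + 5, LT = ab.

S(f_1,f_2): lcm = ab. S = -\tfrac{3}{5}a - b^{2} - \tfrac{16}{15}b - \tfrac{2}{3}.
  reduce S modulo (f_1, f_2):
  remainder -\tfrac{3}{5}a - b^{2} - \tfrac{16}{15}b - \tfrac{2}{3} ≠ 0; add g_3 = -\tfrac{3}{5}a - b^{2} - \tfrac{16}{15}b - \tfrac{2}{3} to the basis.

S(f_1,g_3): lcm = ab. S = -\tfrac{5}{3}b^{3} - \tfrac{16}{9}b^{2} + \tfrac{2}{9}b + \tfrac{1}{3}.
  reduce S modulo (f_1, f_2, g_3):
  remainder -\tfrac{5}{3}b^{3} - \tfrac{16}{9}b^{2} + \tfrac{2}{9}b + \tfrac{1}{3} ≠ 0; add g_4 = -\tfrac{5}{3}b^{3} - \tfrac{16}{9}b^{2} + \tfrac{2}{9}b + \tfrac{1}{3} to the basis.

The other S-polynomials (S(f_2,g_3), S(f_1,g_4), S(f_2,g_4), S(g_3,g_4)) all reduce to 0 modulo the current basis, so we have a Gröbner basis.
Inter-reduce: drop elements whose leading term is divisible by another's, tail-reduce, and make monic.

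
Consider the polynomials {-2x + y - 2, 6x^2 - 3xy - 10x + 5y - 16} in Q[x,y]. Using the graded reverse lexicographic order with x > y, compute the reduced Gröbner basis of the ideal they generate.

G = {x + 1, y}

Buchberger's algorithm terminates because the ascending chain of leading-term ideals stabilizes.

f_1 = -2x + y - 2, LT = x.
f_2 = 6x^2 - 3xy - 10x + 5y - 16, LT = x^2.

S(f_1,f_2): lcm = x^2. S = 8/3x - 5/6y + 8/3.
  leading term x: subtract (-4/3)·f_1 from 8/3x - 5/6y + 8/3 → 1/2y
  leading term y: no divisor's leading term divides it; move 1/2y to the remainder.
  remainder 1/2y ≠ 0; add g_3 = 1/2y to the basis.

The other S-polynomials (S(f_1,g_3), S(f_2,g_3)) all reduce to 0 modulo the current basis, so we have a Gröbner basis.
Inter-reduce: drop elements whose leading term is divisible by another's, tail-reduce, and make monic.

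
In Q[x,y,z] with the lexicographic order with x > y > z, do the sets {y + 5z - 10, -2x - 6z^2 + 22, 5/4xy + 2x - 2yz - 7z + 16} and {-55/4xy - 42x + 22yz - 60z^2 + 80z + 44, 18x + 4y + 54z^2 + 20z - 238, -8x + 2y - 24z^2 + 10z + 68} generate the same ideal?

Two ideals are equal iff their reduced Gröbner bases coincide (the reduced basis is unique for a fixed ordering).
Buchberger on the first generating set:
f_1 = y + 5z - 10, LT = y.
f_2 = -2x - 6z^2 + 22, LT = x.
f_3 = 5/4xy + 2x - 2yz - 7z + 16, LT = xy.

S(f_1,f_3): lcm = xy. S = 5xz - 58/5x + 8/5yz + 28/5z - 64/5.
  reduce S modulo (f_1, f_2, f_3):
  remainder -15z^3 + 134/5z^2 + 383/5z - 702/5 ≠ 0; add g_4 = -15z^3 + 134/5z^2 + 383/5z - 702/5 to the basis.

The other S-polynomials (S(f_1,f_2), S(f_2,f_3), S(f_1,g_4), S(f_2,g_4), S(f_3,g_4)) all reduce to 0 modulo the current basis, so we have a Gröbner basis.
Inter-reduce: drop elements whose leading term is divisible by another's, tail-reduce, and make monic.
Reduced Gröbner basis: {x + 3z^2 - 11, y + 5z - 10, z^3 - 134/75z^2 - 383/75z + 234/25}.

Buchberger on the second generating set:
h_1 = -55/4xy - 42x + 22yz - 60z^2 + 80z + 44, LT = xy.
h_2 = 18x + 4y + 54z^2 + 20z - 238, LT = x.
h_3 = -8x + 2y - 24z^2 + 10z + 68, LT = x.

S(h_1,h_2): lcm = xy. S = 168/55x - 2/9y^2 - 3yz^2 - 122/45yz + 119/9y + 48/11z^2 - 64/11z - 16/5.
  reduce S modulo (h_1, h_2, h_3):
  remainder -2/9y^2 - 3yz^2 - 122/45yz + 6209/495y - 24/5z^2 - 304/33z + 6136/165 ≠ 0; add k_4 = -2/9y^2 - 3yz^2 - 122/45yz + 6209/495y - 24/5z^2 - 304/33z + 6136/165 to the basis.

S(h_1,h_3): lcm = xy. S = 168/55x + 1/4y^2 - 3yz^2 - 7/20yz + 17/2y + 48/11z^2 - 64/11z - 16/5.
  reduce S modulo (h_1, h_2, h_3, k_4):
  remainder -51/8yz^2 - 17/5yz + 28951/1320y - 51/5z^2 - 646/33z + 13039/165 ≠ 0; add k_5 = -51/8yz^2 - 17/5yz + 28951/1320y - 51/5z^2 - 646/33z + 13039/165 to the basis.

S(h_2,h_3): lcm = x. S = 17/36y + 85/36z - 85/18.
  reduce S modulo (h_1, h_2, h_3, k_4, k_5):
  remainder 17/36y + 85/36z - 85/18 ≠ 0; add k_6 = 17/36y + 85/36z - 85/18 to the basis.

S(h_1,k_5): lcm = xyz^2. S = -8/15xyz + 1703/495xy + 16/11xz^2 - 304/99xz + 6136/495x - 8/5yz^3 + 48/11z^4 - 64/11z^3 - 16/5z^2.
  reduce S modulo (h_1, h_2, h_3, k_4, k_5, k_6):
  remainder 16/9z^3 - 2144/675z^2 - 2704/297z + 416/25 ≠ 0; add k_7 = 16/9z^3 - 2144/675z^2 - 2704/297z + 416/25 to the basis.

The other S-polynomials (S(h_1,k_4), S(h_2,k_4), S(h_3,k_4), S(h_2,k_5), S(h_3,k_5), S(k_4,k_5), S(h_1,k_6), S(h_2,k_6), S(h_3,k_6), S(k_4,k_6), S(k_5,k_6), S(h_1,k_7), S(h_2,k_7), S(h_3,k_7), S(k_4,k_7), S(k_5,k_7), S(k_6,k_7)) all reduce to 0 modulo the current basis, so we have a Gröbner basis.
Inter-reduce: drop elements whose leading term is divisible by another's, tail-reduce, and make monic.
Reduced Gröbner basis: {x + 3z^2 - 11, y + 5z - 10, z^3 - 134/75z^2 - 169/33z + 234/25}.

The bases are distinct; the ideals are different.

No, the ideals differ.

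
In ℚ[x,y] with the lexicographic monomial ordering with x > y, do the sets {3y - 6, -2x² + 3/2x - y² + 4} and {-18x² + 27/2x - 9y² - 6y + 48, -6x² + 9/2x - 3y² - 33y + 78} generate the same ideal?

For a fixed monomial order, each ideal has a unique reduced Gröbner basis; comparing bases decides equality.
Buchberger on the first generating set:
f_1 = 3y - 6, LT = y.
f_2 = -2x² + 3/2x - y² + 4, LT = x².

S(f_1,f_2): leading monomials are coprime, so the S-polynomial reduces to 0 (Buchberger's first criterion).
Every S-polynomial of the final basis reduces to 0, so we have a Gröbner basis.
Inter-reduce: drop elements whose leading term is divisible by another's, tail-reduce, and make monic.
Reduced Gröbner basis: {x² - ¾x, y - 2}.

Buchberger on the second generating set:
h_1 = -18x² + 27/2x - 9y² - 6y + 48, LT = x².
h_2 = -6x² + 9/2x - 3y² - 33y + 78, LT = x².

S(h_1,h_2): lcm = x². S = -31/6y + 31/3.
  leading term y: no divisor's leading term divides it; move -31/6y to the remainder.
  leading term 1: no divisor's leading term divides it; move 31/3 to the remainder.
  remainder -31/6y + 31/3 ≠ 0; add k_3 = -31/6y + 31/3 to the basis.

S(h_1,k_3): leading monomials are coprime, so the S-polynomial reduces to 0 (Buchberger's first criterion).
S(h_2,k_3): leading monomials are coprime, so the S-polynomial reduces to 0 (Buchberger's first criterion).
Every S-polynomial of the final basis reduces to 0, so we have a Gröbner basis.
Inter-reduce: drop elements whose leading term is divisible by another's, tail-reduce, and make monic.
Reduced Gröbner basis: {x² - ¾x, y - 2}.

Same reduced basis, so the two generating sets span the same ideal.

Yes, the ideals are equal.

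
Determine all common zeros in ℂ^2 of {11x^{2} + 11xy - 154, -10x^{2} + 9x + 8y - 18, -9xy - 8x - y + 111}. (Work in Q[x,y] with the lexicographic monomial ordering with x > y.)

Compute a lex Gröbner basis by Buchberger's algorithm.
f_1 = 11x^{2} + 11xy - 154, LT = x^{2}.
f_2 = -10x^{2} + 9x + 8y - 18, LT = x^{2}.
f_3 = -9xy - 8x - y + 111, LT = xy.

S(f_1,f_2): lcm = x^{2}. S = xy + \tfrac{9}{10}x + \tfrac{4}{5}y - \tfrac{79}{5}.
  leading term xy: subtract (-\tfrac{1}{9})·f_3 from xy + \tfrac{9}{10}x + \tfrac{4}{5}y - \tfrac{79}{5} → \tfrac{1}{90}x + \tfrac{31}{45}y - \tfrac{52}{15}
  leading term x: no divisor's leading term divides it; move \tfrac{1}{90}x to the remainder.
  leading term y: no divisor's leading term divides it; move \tfrac{31}{45}y to the remainder.
  leading term 1: no divisor's leading term divides it; move -\tfrac{52}{15} to the remainder.
  remainder \tfrac{1}{90}x + \tfrac{31}{45}y - \tfrac{52}{15} ≠ 0; add h_4 = \tfrac{1}{90}x + \tfrac{31}{45}y - \tfrac{52}{15} to the basis.

S(f_1,f_3): lcm = x^{2}y. S = -\tfrac{8}{9}x^{2} + xy^{2} - \tfrac{1}{9}xy + \tfrac{37}{3}x - 14y.
  leading term x^{2}: subtract (-\tfrac{8}{99})·f_1 from -\tfrac{8}{9}x^{2} + xy^{2} - \tfrac{1}{9}xy + \tfrac{37}{3}x - 14y → xy^{2} + \tfrac{7}{9}xy + \tfrac{37}{3}x - 14y - \tfrac{112}{9}
  leading term xy^{2}: subtract (-\tfrac{1}{9}y)·f_3 from xy^{2} + \tfrac{7}{9}xy + \tfrac{37}{3}x - 14y - \tfrac{112}{9} → -\tfrac{1}{9}xy + \tfrac{37}{3}x - \tfrac{1}{9}y^{2} - \tfrac{5}{3}y - \tfrac{112}{9}
  leading term xy: subtract (\tfrac{1}{81})·f_3 from -\tfrac{1}{9}xy + \tfrac{37}{3}x - \tfrac{1}{9}y^{2} - \tfrac{5}{3}y - \tfrac{112}{9} → \tfrac{1007}{81}x - \tfrac{1}{9}y^{2} - \tfrac{134}{81}y - \tfrac{373}{27}
  leading term x: subtract (\tfrac{10070}{9})·h_4 from \tfrac{1007}{81}x - \tfrac{1}{9}y^{2} - \tfrac{134}{81}y - \tfrac{373}{27} → -\tfrac{1}{9}y^{2} - \tfrac{6952}{9}y + 3865
  leading term y^{2}: no divisor's leading term divides it; move -\tfrac{1}{9}y^{2} to the remainder.
  leading term y: no divisor's leading term divides it; move -\tfrac{6952}{9}y to the remainder.
  leading term 1: no divisor's leading term divides it; move 3865 to the remainder.
  remainder -\tfrac{1}{9}y^{2} - \tfrac{6952}{9}y + 3865 ≠ 0; add h_5 = -\tfrac{1}{9}y^{2} - \tfrac{6952}{9}y + 3865 to the basis.

S(f_2,f_3): lcm = x^{2}y. S = -\tfrac{8}{9}x^{2} - \tfrac{91}{90}xy + \tfrac{37}{3}x - \tfrac{4}{5}y^{2} + \tfrac{9}{5}y.
  leading term x^{2}: subtract (-\tfrac{8}{99})·f_1 from -\tfrac{8}{9}x^{2} - \tfrac{91}{90}xy + \tfrac{37}{3}x - \tfrac{4}{5}y^{2} + \tfrac{9}{5}y → -\tfrac{11}{90}xy + \tfrac{37}{3}x - \tfrac{4}{5}y^{2} + \tfrac{9}{5}y - \tfrac{112}{9}
  leading term xy: subtract (\tfrac{11}{810})·f_3 from -\tfrac{11}{90}xy + \tfrac{37}{3}x - \tfrac{4}{5}y^{2} + \tfrac{9}{5}y - \tfrac{112}{9} → \tfrac{5039}{405}x - \tfrac{4}{5}y^{2} + \tfrac{1469}{810}y - \tfrac{3767}{270}
  leading term x: subtract (\tfrac{10078}{9})·h_4 from \tfrac{5039}{405}x - \tfrac{4}{5}y^{2} + \tfrac{1469}{810}y - \tfrac{3767}{270} → -\tfrac{4}{5}y^{2} - \tfrac{69263}{90}y + \tfrac{69623}{18}
  leading term y^{2}: subtract (\tfrac{36}{5})·h_5 from -\tfrac{4}{5}y^{2} - \tfrac{69263}{90}y + \tfrac{69623}{18} → \tfrac{431281}{90}y - \tfrac{431281}{18}
  leading term y: no divisor's leading term divides it; move \tfrac{431281}{90}y to the remainder.
  leading term 1: no divisor's leading term divides it; move -\tfrac{431281}{18} to the remainder.
  remainder \tfrac{431281}{90}y - \tfrac{431281}{18} ≠ 0; add h_6 = \tfrac{431281}{90}y - \tfrac{431281}{18} to the basis.

S(f_1,h_4): lcm = x^{2}. S = -61xy + 312x - 14.
  leading term xy: subtract (\tfrac{61}{9})·f_3 from -61xy + 312x - 14 → \tfrac{3296}{9}x + \tfrac{61}{9}y - \tfrac{2299}{3}
  leading term x: subtract (32960)·h_4 from \tfrac{3296}{9}x + \tfrac{61}{9}y - \tfrac{2299}{3} → -22699y + 113495
  leading term y: subtract (-\tfrac{90}{19})·h_6 from -22699y + 113495 → 0
  remainder 0.

S(f_2,h_4): lcm = x^{2}. S = -62xy + \tfrac{3111}{10}x - \tfrac{4}{5}y + \tfrac{9}{5}.
  leading term xy: subtract (\tfrac{62}{9})·f_3 from -62xy + \tfrac{3111}{10}x - \tfrac{4}{5}y + \tfrac{9}{5} → \tfrac{32959}{90}x + \tfrac{274}{45}y - \tfrac{11443}{15}
  leading term x: subtract (32959)·h_4 from \tfrac{32959}{90}x + \tfrac{274}{45}y - \tfrac{11443}{15} → -22699y + 113495
  leading term y: subtract (-\tfrac{90}{19})·h_6 from -22699y + 113495 → 0
  remainder 0.

S(f_3,h_4): lcm = xy. S = \tfrac{8}{9}x - 62y^{2} + \tfrac{2809}{9}y - \tfrac{37}{3}.
  leading term x: subtract (80)·h_4 from \tfrac{8}{9}x - 62y^{2} + \tfrac{2809}{9}y - \tfrac{37}{3} → -62y^{2} + 257y + 265
  leading term y^{2}: subtract (558)·h_5 from -62y^{2} + 257y + 265 → 431281y - 2156405
  leading term y: subtract (90)·h_6 from 431281y - 2156405 → 0
  remainder 0.

S(f_1,h_5): leading monomials are coprime, so the S-polynomial reduces to 0 (Buchberger's first criterion).
S(f_2,h_5): leading monomials are coprime, so the S-polynomial reduces to 0 (Buchberger's first criterion).
S(f_3,h_5): lcm = xy^{2}. S = -\tfrac{62560}{9}xy + 34785x + \tfrac{1}{9}y^{2} - \tfrac{37}{3}y.
  leading term xy: subtract (\tfrac{62560}{81})·f_3 from -\tfrac{62560}{9}xy + 34785x + \tfrac{1}{9}y^{2} - \tfrac{37}{3}y → \tfrac{3318065}{81}x + \tfrac{1}{9}y^{2} + \tfrac{61561}{81}y - \tfrac{2314720}{27}
  leading term x: subtract (\tfrac{33180650}{9})·h_4 from \tfrac{3318065}{81}x + \tfrac{1}{9}y^{2} + \tfrac{61561}{81}y - \tfrac{2314720}{27} → \tfrac{1}{9}y^{2} - \tfrac{22850941}{9}y + \tfrac{114254680}{9}
  leading term y^{2}: subtract (-1)·h_5 from \tfrac{1}{9}y^{2} - \tfrac{22850941}{9}y + \tfrac{114254680}{9} → -\tfrac{22857893}{9}y + \tfrac{114289465}{9}
  leading term y: subtract (-530)·h_6 from -\tfrac{22857893}{9}y + \tfrac{114289465}{9} → 0
  remainder 0.

S(h_4,h_5): leading monomials are coprime, so the S-polynomial reduces to 0 (Buchberger's first criterion).
S(f_1,h_6): leading monomials are coprime, so the S-polynomial reduces to 0 (Buchberger's first criterion).
S(f_2,h_6): leading monomials are coprime, so the S-polynomial reduces to 0 (Buchberger's first criterion).
S(f_3,h_6): lcm = xy. S = \tfrac{53}{9}x + \tfrac{1}{9}y - \tfrac{37}{3}.
  leading term x: subtract (530)·h_4 from \tfrac{53}{9}x + \tfrac{1}{9}y - \tfrac{37}{3} → -365y + 1825
  leading term y: subtract (-\tfrac{32850}{431281})·h_6 from -365y + 1825 → 0
  remainder 0.

S(h_4,h_6): leading monomials are coprime, so the S-polynomial reduces to 0 (Buchberger's first criterion).
S(h_5,h_6): lcm = y^{2}. S = 6957y - 34785.
  leading term y: subtract (\tfrac{626130}{431281})·h_6 from 6957y - 34785 → 0
  remainder 0.

Every S-polynomial of the final basis reduces to 0, so we have a Gröbner basis.
Inter-reduce: drop elements whose leading term is divisible by another's, tail-reduce, and make monic.
Reduced Gröbner basis: {x - 2, y - 5}.

A lex Gröbner basis eliminates variables successively. Here y - 5 depends only on y, with roots {5}; lifting each root through the earlier basis elements recovers the full solutions.
  y = 5: the earlier basis element becomes x - 2 = 0, giving x = 2 — point (2, 5).
Check: every point annihilates each of the original generators.

{(2, 5)}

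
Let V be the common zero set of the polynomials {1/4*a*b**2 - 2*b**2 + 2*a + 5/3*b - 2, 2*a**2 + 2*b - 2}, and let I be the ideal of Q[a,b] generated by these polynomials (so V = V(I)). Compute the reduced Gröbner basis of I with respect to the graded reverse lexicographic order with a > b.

f_1 = 1/4*a*b**2 - 2*b**2 + 2*a + 5/3*b - 2, LT = a*b**2.
f_2 = 2*a**2 + 2*b - 2, LT = a**2.

S(f_1,f_2): lcm = a**2*b**2. S = -8*a*b**2 - b**3 + 8*a**2 + 20/3*a*b + b**2 - 8*a.
  leading term a*b**2: subtract (-32)·f_1 from -8*a*b**2 - b**3 + 8*a**2 + 20/3*a*b + b**2 - 8*a → -b**3 + 8*a**2 + 20/3*a*b - 63*b**2 + 56*a + 160/3*b - 64
  leading term b**3: no divisor's leading term divides it; move -b**3 to the remainder.
  leading term a**2: subtract (4)·f_2 from 8*a**2 + 20/3*a*b - 63*b**2 + 56*a + 160/3*b - 64 → 20/3*a*b - 63*b**2 + 56*a + 136/3*b - 56
  leading term a*b: no divisor's leading term divides it; move 20/3*a*b to the remainder.
  leading term b**2: no divisor's leading term divides it; move -63*b**2 to the remainder.
  leading term a: no divisor's leading term divides it; move 56*a to the remainder.
  leading term b: no divisor's leading term divides it; move 136/3*b to the remainder.
  leading term 1: no divisor's leading term divides it; move -56 to the remainder.
  remainder -b**3 + 20/3*a*b - 63*b**2 + 56*a + 136/3*b - 56 ≠ 0; add g_3 = -b**3 + 20/3*a*b - 63*b**2 + 56*a + 136/3*b - 56 to the basis.

S(f_1,g_3): lcm = a*b**3. S = 20/3*a**2*b - 63*a*b**2 - 8*b**3 + 56*a**2 + 160/3*a*b + 20/3*b**2 - 56*a - 8*b.
  leading term a**2*b: subtract (10/3*b)·f_2 from 20/3*a**2*b - 63*a*b**2 - 8*b**3 + 56*a**2 + 160/3*a*b + 20/3*b**2 - 56*a - 8*b → -63*a*b**2 - 8*b**3 + 56*a**2 + 160/3*a*b - 56*a - 4/3*b
  leading term a*b**2: subtract (-252)·f_1 from -63*a*b**2 - 8*b**3 + 56*a**2 + 160/3*a*b - 56*a - 4/3*b → -8*b**3 + 56*a**2 + 160/3*a*b - 504*b**2 + 448*a + 1256/3*b - 504
  leading term b**3: subtract (8)·g_3 from -8*b**3 + 56*a**2 + 160/3*a*b - 504*b**2 + 448*a + 1256/3*b - 504 → 56*a**2 + 56*b - 56
  leading term a**2: subtract (28)·f_2 from 56*a**2 + 56*b - 56 → 0
  remainder 0.

S(f_2,g_3): leading monomials are coprime, so the S-polynomial reduces to 0 (Buchberger's first criterion).
Every S-polynomial of the final basis reduces to 0, so we have a Gröbner basis.

G = {a*b**2 - 8*b**2 + 8*a + 20/3*b - 8, b**3 - 20/3*a*b + 63*b**2 - 56*a - 136/3*b + 56, a**2 + b - 1}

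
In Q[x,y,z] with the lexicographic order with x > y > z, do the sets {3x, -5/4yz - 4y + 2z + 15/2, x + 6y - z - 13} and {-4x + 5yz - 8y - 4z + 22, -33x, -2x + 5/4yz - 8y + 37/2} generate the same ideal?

Yes, the ideals are equal.

Equality of ideals is decidable: compute both reduced Gröbner bases (unique for the ordering) and check whether they agree.
Buchberger on the first generating set:
f_1 = 3x, LT = x.
f_2 = -5/4yz - 4y + 2z + 15/2, LT = yz.
f_3 = x + 6y - z - 13, LT = x.

S(f_1,f_3): lcm = x. S = -6y + z + 13.
  leading term y: no divisor's leading term divides it; move -6y to the remainder.
  leading term z: no divisor's leading term divides it; move z to the remainder.
  leading term 1: no divisor's leading term divides it; move 13 to the remainder.
  remainder -6y + z + 13 ≠ 0; add g_4 = -6y + z + 13 to the basis.

S(f_2,g_4): lcm = yz. S = 16/5y + 1/6z^2 + 17/30z - 6.
  leading term y: subtract (-8/15)·g_4 from 16/5y + 1/6z^2 + 17/30z - 6 → 1/6z^2 + 11/10z + 14/15
  leading term z^2: no divisor's leading term divides it; move 1/6z^2 to the remainder.
  leading term z: no divisor's leading term divides it; move 11/10z to the remainder.
  leading term 1: no divisor's leading term divides it; move 14/15 to the remainder.
  remainder 1/6z^2 + 11/10z + 14/15 ≠ 0; add g_5 = 1/6z^2 + 11/10z + 14/15 to the basis.

The other S-polynomials (S(f_1,f_2), S(f_2,f_3), S(f_1,g_4), S(f_3,g_4), S(f_1,g_5), S(f_2,g_5), S(f_3,g_5), S(g_4,g_5)) all reduce to 0 modulo the current basis, so we have a Gröbner basis.
Inter-reduce: drop elements whose leading term is divisible by another's, tail-reduce, and make monic.
Reduced Gröbner basis: {x, y - 1/6z - 13/6, z^2 + 33/5z + 28/5}.

Buchberger on the second generating set:
h_1 = -4x + 5yz - 8y - 4z + 22, LT = x.
h_2 = -33x, LT = x.
h_3 = -2x + 5/4yz - 8y + 37/2, LT = x.

S(h_1,h_2): lcm = x. S = -5/4yz + 2y + z - 11/2.
  leading term yz: no divisor's leading term divides it; move -5/4yz to the remainder.
  leading term y: no divisor's leading term divides it; move 2y to the remainder.
  leading term z: no divisor's leading term divides it; move z to the remainder.
  leading term 1: no divisor's leading term divides it; move -11/2 to the remainder.
  remainder -5/4yz + 2y + z - 11/2 ≠ 0; add k_4 = -5/4yz + 2y + z - 11/2 to the basis.

S(h_1,h_3): lcm = x. S = -5/8yz - 2y + z + 15/4.
  leading term yz: subtract (1/2)·k_4 from -5/8yz - 2y + z + 15/4 → -3y + 1/2z + 13/2
  leading term y: no divisor's leading term divides it; move -3y to the remainder.
  leading term z: no divisor's leading term divides it; move 1/2z to the remainder.
  leading term 1: no divisor's leading term divides it; move 13/2 to the remainder.
  remainder -3y + 1/2z + 13/2 ≠ 0; add k_5 = -3y + 1/2z + 13/2 to the basis.

S(k_4,k_5): lcm = yz. S = -8/5y + 1/6z^2 + 41/30z + 22/5.
  leading term y: subtract (8/15)·k_5 from -8/5y + 1/6z^2 + 41/30z + 22/5 → 1/6z^2 + 11/10z + 14/15
  leading term z^2: no divisor's leading term divides it; move 1/6z^2 to the remainder.
  leading term z: no divisor's leading term divides it; move 11/10z to the remainder.
  leading term 1: no divisor's leading term divides it; move 14/15 to the remainder.
  remainder 1/6z^2 + 11/10z + 14/15 ≠ 0; add k_6 = 1/6z^2 + 11/10z + 14/15 to the basis.

The other S-polynomials (S(h_2,h_3), S(h_1,k_4), S(h_2,k_4), S(h_3,k_4), S(h_1,k_5), S(h_2,k_5), S(h_3,k_5), S(h_1,k_6), S(h_2,k_6), S(h_3,k_6), S(k_4,k_6), S(k_5,k_6)) all reduce to 0 modulo the current basis, so we have a Gröbner basis.
Inter-reduce: drop elements whose leading term is divisible by another's, tail-reduce, and make monic.
Reduced Gröbner basis: {x, y - 1/6z - 13/6, z^2 + 33/5z + 28/5}.

Same reduced basis, so the two generating sets span the same ideal.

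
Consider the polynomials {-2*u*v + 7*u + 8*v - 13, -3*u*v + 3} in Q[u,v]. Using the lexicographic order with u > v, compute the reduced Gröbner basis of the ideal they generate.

The reduced Gröbner basis is the canonical form of the ideal for this ordering.

f_1 = -2*u*v + 7*u + 8*v - 13, LT = u*v.
f_2 = -3*u*v + 3, LT = u*v.

S(f_1,f_2): lcm = u*v. S = -7/2*u - 4*v + 15/2.
  leading term u: no divisor's leading term divides it; move -7/2*u to the remainder.
  leading term v: no divisor's leading term divides it; move -4*v to the remainder.
  leading term 1: no divisor's leading term divides it; move 15/2 to the remainder.
  remainder -7/2*u - 4*v + 15/2 ≠ 0; add g_3 = -7/2*u - 4*v + 15/2 to the basis.

S(f_1,g_3): lcm = u*v. S = -7/2*u - 8/7*v**2 - 13/7*v + 13/2.
  leading term u: subtract (1)·g_3 from -7/2*u - 8/7*v**2 - 13/7*v + 13/2 → -8/7*v**2 + 15/7*v - 1
  leading term v**2: no divisor's leading term divides it; move -8/7*v**2 to the remainder.
  leading term v: no divisor's leading term divides it; move 15/7*v to the remainder.
  leading term 1: no divisor's leading term divides it; move -1 to the remainder.
  remainder -8/7*v**2 + 15/7*v - 1 ≠ 0; add g_4 = -8/7*v**2 + 15/7*v - 1 to the basis.

S(f_2,g_3): lcm = u*v. S = -8/7*v**2 + 15/7*v - 1.
  leading term v**2: subtract (1)·g_4 from -8/7*v**2 + 15/7*v - 1 → 0
  remainder 0.

S(f_1,g_4): lcm = u*v**2. S = -13/8*u*v - 7/8*u - 4*v**2 + 13/2*v.
  leading term u*v: subtract (13/16)·f_1 from -13/8*u*v - 7/8*u - 4*v**2 + 13/2*v → -105/16*u - 4*v**2 + 169/16
  leading term u: subtract (15/8)·g_3 from -105/16*u - 4*v**2 + 169/16 → -4*v**2 + 15/2*v - 7/2
  leading term v**2: subtract (7/2)·g_4 from -4*v**2 + 15/2*v - 7/2 → 0
  remainder 0.

S(f_2,g_4): lcm = u*v**2. S = 15/8*u*v - 7/8*u - v.
  leading term u*v: subtract (-15/16)·f_1 from 15/8*u*v - 7/8*u - v → 91/16*u + 13/2*v - 195/16
  leading term u: subtract (-13/8)·g_3 from 91/16*u + 13/2*v - 195/16 → 0
  remainder 0.

S(g_3,g_4): leading monomials are coprime, so the S-polynomial reduces to 0 (Buchberger's first criterion).
Every S-polynomial of the final basis reduces to 0, so we have a Gröbner basis.
Inter-reduce: drop elements whose leading term is divisible by another's, tail-reduce, and make monic.

G = {u + 8/7*v - 15/7, v**2 - 15/8*v + 7/8}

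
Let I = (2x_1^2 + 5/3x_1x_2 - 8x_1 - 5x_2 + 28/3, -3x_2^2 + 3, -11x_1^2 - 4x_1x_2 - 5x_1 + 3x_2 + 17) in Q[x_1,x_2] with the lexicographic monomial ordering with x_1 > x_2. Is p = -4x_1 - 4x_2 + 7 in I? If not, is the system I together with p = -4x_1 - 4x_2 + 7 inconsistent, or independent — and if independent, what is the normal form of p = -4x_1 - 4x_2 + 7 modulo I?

Adjoining -4x_1 - 4x_2 + 7 makes the ideal the whole ring: the system is inconsistent.

First compute the reduced Gröbner basis of I by Buchberger's algorithm.
f_1 = 2x_1^2 + 5/3x_1x_2 - 8x_1 - 5x_2 + 28/3, LT = x_1^2.
f_2 = -3x_2^2 + 3, LT = x_2^2.
f_3 = -11x_1^2 - 4x_1x_2 - 5x_1 + 3x_2 + 17, LT = x_1^2.

S(f_1,f_3): lcm = x_1^2. S = 31/66x_1x_2 - 49/11x_1 - 49/22x_2 + 205/33.
  leading term x_1x_2: no divisor's leading term divides it; move 31/66x_1x_2 to the remainder.
  leading term x_1: no divisor's leading term divides it; move -49/11x_1 to the remainder.
  leading term x_2: no divisor's leading term divides it; move -49/22x_2 to the remainder.
  leading term 1: no divisor's leading term divides it; move 205/33 to the remainder.
  remainder 31/66x_1x_2 - 49/11x_1 - 49/22x_2 + 205/33 ≠ 0; add h_4 = 31/66x_1x_2 - 49/11x_1 - 49/22x_2 + 205/33 to the basis.

S(f_1,h_4): lcm = x_1^2x_2. S = 294/31x_1^2 + 5/6x_1x_2^2 + 23/31x_1x_2 - 410/31x_1 - 5/2x_2^2 + 14/3x_2.
  leading term x_1^2: subtract (147/31)·f_1 from 294/31x_1^2 + 5/6x_1x_2^2 + 23/31x_1x_2 - 410/31x_1 - 5/2x_2^2 + 14/3x_2 → 5/6x_1x_2^2 - 222/31x_1x_2 + 766/31x_1 - 5/2x_2^2 + 2639/93x_2 - 1372/31
  leading term x_1x_2^2: subtract (-5/18x_1)·f_2 from 5/6x_1x_2^2 - 222/31x_1x_2 + 766/31x_1 - 5/2x_2^2 + 2639/93x_2 - 1372/31 → -222/31x_1x_2 + 4751/186x_1 - 5/2x_2^2 + 2639/93x_2 - 1372/31
  leading term x_1x_2: subtract (-14652/961)·h_4 from -222/31x_1x_2 + 4751/186x_1 - 5/2x_2^2 + 2639/93x_2 - 1372/31 → -244327/5766x_1 - 5/2x_2^2 - 16093/2883x_2 + 48488/961
  leading term x_1: no divisor's leading term divides it; move -244327/5766x_1 to the remainder.
  leading term x_2^2: subtract (5/6)·f_2 from -5/2x_2^2 - 16093/2883x_2 + 48488/961 → -16093/2883x_2 + 92171/1922
  leading term x_2: no divisor's leading term divides it; move -16093/2883x_2 to the remainder.
  leading term 1: no divisor's leading term divides it; move 92171/1922 to the remainder.
  remainder -244327/5766x_1 - 16093/2883x_2 + 92171/1922 ≠ 0; add h_5 = -244327/5766x_1 - 16093/2883x_2 + 92171/1922 to the basis.

S(f_2,h_4): lcm = x_1x_2^2. S = 294/31x_1x_2 - x_1 + 147/31x_2^2 - 410/31x_2.
  leading term x_1x_2: subtract (19404/961)·h_4 from 294/31x_1x_2 - x_1 + 147/31x_2^2 - 410/31x_2 → 85475/961x_1 + 147/31x_2^2 + 30508/961x_2 - 120540/961
  leading term x_1: subtract (-1950/929)·h_5 from 85475/961x_1 + 147/31x_2^2 + 30508/961x_2 - 120540/961 → 147/31x_2^2 + 576822/28799x_2 - 713385/28799
  leading term x_2^2: subtract (-49/31)·f_2 from 147/31x_2^2 + 576822/28799x_2 - 713385/28799 → 576822/28799x_2 - 576822/28799
  leading term x_2: no divisor's leading term divides it; move 576822/28799x_2 to the remainder.
  leading term 1: no divisor's leading term divides it; move -576822/28799 to the remainder.
  remainder 576822/28799x_2 - 576822/28799 ≠ 0; add h_6 = 576822/28799x_2 - 576822/28799 to the basis.

The other S-polynomials (S(f_1,f_2), S(f_2,f_3), S(f_3,h_4), S(f_1,h_5), S(f_2,h_5), S(f_3,h_5), S(h_4,h_5), S(f_1,h_6), S(f_2,h_6), S(f_3,h_6), S(h_4,h_6), S(h_5,h_6)) all reduce to 0 modulo the current basis, so we have a Gröbner basis.
Inter-reduce: drop elements whose leading term is divisible by another's, tail-reduce, and make monic.
Reduced Gröbner basis: {x_1 - 1, x_2 - 1}.
Label its elements g_1 = x_1 - 1, g_2 = x_2 - 1.

Reduce p = -4x_1 - 4x_2 + 7 modulo G:
  leading term x_1: subtract (-4)·g_1 from -4x_1 - 4x_2 + 7 → -4x_2 + 3
  leading term x_2: subtract (-4)·g_2 from -4x_2 + 3 → -1
  leading term 1: no divisor's leading term divides it; move -1 to the remainder.
  normal form = -1.
The normal form is nonzero, so p ∉ I. Since p minus its normal form lies in I, I + (p) = I + (r) where r = -1; decide whether this ideal is the whole ring.
Here r = -1 is a nonzero constant, hence a unit: 1 ∈ I + (p), the Gröbner basis of I + (p) is {1}, and the enlarged system has no common solution — adjoining p is inconsistent.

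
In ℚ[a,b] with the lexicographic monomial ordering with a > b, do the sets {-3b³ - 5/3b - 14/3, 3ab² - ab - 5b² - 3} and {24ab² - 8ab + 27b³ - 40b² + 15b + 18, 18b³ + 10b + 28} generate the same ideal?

Yes, the ideals are equal.

Two ideals are equal iff their reduced Gröbner bases coincide (the reduced basis is unique for a fixed ordering).
Buchberger on the first generating set:
f_1 = -3b³ - 5/3b - 14/3, LT = b³.
f_2 = 3ab² - ab - 5b² - 3, LT = ab².

S(f_1,f_2): lcm = ab³. S = ⅓ab² + 5/9ab + 14/9a + 5/3b³ + b.
  leading term ab²: subtract (1/9)·f_2 from ⅓ab² + 5/9ab + 14/9a + 5/3b³ + b → ⅔ab + 14/9a + 5/3b³ + 5/9b² + b + ⅓
  leading term ab: no divisor's leading term divides it; move ⅔ab to the remainder.
  leading term a: no divisor's leading term divides it; move 14/9a to the remainder.
  leading term b³: subtract (-5/9)·f_1 from 5/3b³ + 5/9b² + b + ⅓ → 5/9b² + 2/27b - 61/27
  leading term b²: no divisor's leading term divides it; move 5/9b² to the remainder.
  leading term b: no divisor's leading term divides it; move 2/27b to the remainder.
  leading term 1: no divisor's leading term divides it; move -61/27 to the remainder.
  remainder ⅔ab + 14/9a + 5/9b² + 2/27b - 61/27 ≠ 0; add g_3 = ⅔ab + 14/9a + 5/9b² + 2/27b - 61/27 to the basis.

S(f_1,g_3): lcm = ab³. S = -7/3ab² + 5/9ab + 14/9a - ⅚b⁴ - 1/9b³ + 61/18b².
  leading term ab²: subtract (-7/9)·f_2 from -7/3ab² + 5/9ab + 14/9a - ⅚b⁴ - 1/9b³ + 61/18b² → -2/9ab + 14/9a - ⅚b⁴ - 1/9b³ - ½b² - 7/3
  leading term ab: subtract (-⅓)·g_3 from -2/9ab + 14/9a - ⅚b⁴ - 1/9b³ - ½b² - 7/3 → 56/27a - ⅚b⁴ - 1/9b³ - 17/54b² + 2/81b - 250/81
  leading term a: no divisor's leading term divides it; move 56/27a to the remainder.
  leading term b⁴: subtract (5/18b)·f_1 from -⅚b⁴ - 1/9b³ - 17/54b² + 2/81b - 250/81 → -1/9b³ + 4/27b² + 107/81b - 250/81
  leading term b³: subtract (1/27)·f_1 from -1/9b³ + 4/27b² + 107/81b - 250/81 → 4/27b² + 112/81b - 236/81
  leading term b²: no divisor's leading term divides it; move 4/27b² to the remainder.
  leading term b: no divisor's leading term divides it; move 112/81b to the remainder.
  leading term 1: no divisor's leading term divides it; move -236/81 to the remainder.
  remainder 56/27a + 4/27b² + 112/81b - 236/81 ≠ 0; add g_4 = 56/27a + 4/27b² + 112/81b - 236/81 to the basis.

The other S-polynomials (S(f_2,g_3), S(f_1,g_4), S(f_2,g_4), S(g_3,g_4)) all reduce to 0 modulo the current basis, so we have a Gröbner basis.
Inter-reduce: drop elements whose leading term is divisible by another's, tail-reduce, and make monic.
Reduced Gröbner basis: {a + 1/14b² + ⅔b - 59/42, b³ + 5/9b + 14/9}.

Buchberger on the second generating set:
h_1 = 24ab² - 8ab + 27b³ - 40b² + 15b + 18, LT = ab².
h_2 = 18b³ + 10b + 28, LT = b³.

S(h_1,h_2): lcm = ab³. S = -⅓ab² - 5/9ab - 14/9a + 9/8b⁴ - 5/3b³ + ⅝b² + ¾b.
  leading term ab²: subtract (-1/72)·h_1 from -⅓ab² - 5/9ab - 14/9a + 9/8b⁴ - 5/3b³ + ⅝b² + ¾b → -⅔ab - 14/9a + 9/8b⁴ - 31/24b³ + 5/72b² + 23/24b + ¼
  leading term ab: no divisor's leading term divides it; move -⅔ab to the remainder.
  leading term a: no divisor's leading term divides it; move -14/9a to the remainder.
  leading term b⁴: subtract (1/16b)·h_2 from 9/8b⁴ - 31/24b³ + 5/72b² + 23/24b + ¼ → -31/24b³ - 5/9b² - 19/24b + ¼
  leading term b³: subtract (-31/432)·h_2 from -31/24b³ - 5/9b² - 19/24b + ¼ → -5/9b² - 2/27b + 61/27
  leading term b²: no divisor's leading term divides it; move -5/9b² to the remainder.
  leading term b: no divisor's leading term divides it; move -2/27b to the remainder.
  leading term 1: no divisor's leading term divides it; move 61/27 to the remainder.
  remainder -⅔ab - 14/9a - 5/9b² - 2/27b + 61/27 ≠ 0; add k_3 = -⅔ab - 14/9a - 5/9b² - 2/27b + 61/27 to the basis.

S(h_1,k_3): lcm = ab². S = -8/3ab + 7/24b³ - 16/9b² + 289/72b + ¾.
  leading term ab: subtract (4)·k_3 from -8/3ab + 7/24b³ - 16/9b² + 289/72b + ¾ → 56/9a + 7/24b³ + 4/9b² + 931/216b - 895/108
  leading term a: no divisor's leading term divides it; move 56/9a to the remainder.
  leading term b³: subtract (7/432)·h_2 from 7/24b³ + 4/9b² + 931/216b - 895/108 → 4/9b² + 112/27b - 236/27
  leading term b²: no divisor's leading term divides it; move 4/9b² to the remainder.
  leading term b: no divisor's leading term divides it; move 112/27b to the remainder.
  leading term 1: no divisor's leading term divides it; move -236/27 to the remainder.
  remainder 56/9a + 4/9b² + 112/27b - 236/27 ≠ 0; add k_4 = 56/9a + 4/9b² + 112/27b - 236/27 to the basis.

The other S-polynomials (S(h_2,k_3), S(h_1,k_4), S(h_2,k_4), S(k_3,k_4)) all reduce to 0 modulo the current basis, so we have a Gröbner basis.
Inter-reduce: drop elements whose leading term is divisible by another's, tail-reduce, and make monic.
Reduced Gröbner basis: {a + 1/14b² + ⅔b - 59/42, b³ + 5/9b + 14/9}.

The two bases agree; hence the ideals are identical.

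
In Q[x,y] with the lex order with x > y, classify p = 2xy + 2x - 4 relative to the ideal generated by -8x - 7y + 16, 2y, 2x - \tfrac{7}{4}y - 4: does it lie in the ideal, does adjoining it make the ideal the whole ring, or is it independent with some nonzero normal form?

First compute the reduced Gröbner basis of I by Buchberger's algorithm.
f_1 = -8x - 7y + 16, LT = x.
f_2 = 2y, LT = y.
f_3 = 2x - \tfrac{7}{4}y - 4, LT = x.

The S-polynomials (S(f_1,f_2), S(f_1,f_3), S(f_2,f_3)) all reduce to 0 modulo the current basis, so we have a Gröbner basis.
Inter-reduce: drop elements whose leading term is divisible by another's, tail-reduce, and make monic.
Reduced Gröbner basis: {x - 2, y}.
Label its elements g_1 = x - 2, g_2 = y.

Reduce p = 2xy + 2x - 4 modulo G:
  leading term xy: subtract (2y)·g_1 from 2xy + 2x - 4 → 2x + 4y - 4
  leading term x: subtract (2)·g_1 from 2x + 4y - 4 → 4y
  leading term y: subtract (4)·g_2 from 4y → 0
  normal form = 0.
Since the normal form is 0, p ∈ I.

The remainder on division by a Gröbner basis is unique — it is the normal form.

2xy + 2x - 4 lies in I (it reduces to 0).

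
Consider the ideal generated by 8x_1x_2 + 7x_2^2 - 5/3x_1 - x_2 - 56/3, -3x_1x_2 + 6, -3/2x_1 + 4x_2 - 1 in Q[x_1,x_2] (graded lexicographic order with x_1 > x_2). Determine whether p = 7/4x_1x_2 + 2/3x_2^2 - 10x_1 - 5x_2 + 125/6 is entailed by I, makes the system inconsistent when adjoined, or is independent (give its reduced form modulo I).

7/4x_1x_2 + 2/3x_2^2 - 10x_1 - 5x_2 + 125/6 lies in I (it reduces to 0).

First compute the reduced Gröbner basis of I by Buchberger's algorithm.
f_1 = 8x_1x_2 + 7x_2^2 - 5/3x_1 - x_2 - 56/3, LT = x_1x_2.
f_2 = -3x_1x_2 + 6, LT = x_1x_2.
f_3 = -3/2x_1 + 4x_2 - 1, LT = x_1.

S(f_1,f_2): lcm = x_1x_2. S = 7/8x_2^2 - 5/24x_1 - 1/8x_2 - 1/3.
  leading term x_2^2: no divisor's leading term divides it; move 7/8x_2^2 to the remainder.
  leading term x_1: subtract (5/36)·f_3 from -5/24x_1 - 1/8x_2 - 1/3 → -49/72x_2 - 7/36
  leading term x_2: no divisor's leading term divides it; move -49/72x_2 to the remainder.
  leading term 1: no divisor's leading term divides it; move -7/36 to the remainder.
  remainder 7/8x_2^2 - 49/72x_2 - 7/36 ≠ 0; add h_4 = 7/8x_2^2 - 49/72x_2 - 7/36 to the basis.

S(f_1,f_3): lcm = x_1x_2. S = 85/24x_2^2 - 5/24x_1 - 19/24x_2 - 7/3.
  leading term x_2^2: subtract (85/21)·h_4 from 85/24x_2^2 - 5/24x_1 - 19/24x_2 - 7/3 → -5/24x_1 + 53/27x_2 - 167/108
  leading term x_1: subtract (5/36)·f_3 from -5/24x_1 + 53/27x_2 - 167/108 → 38/27x_2 - 38/27
  leading term x_2: no divisor's leading term divides it; move 38/27x_2 to the remainder.
  leading term 1: no divisor's leading term divides it; move -38/27 to the remainder.
  remainder 38/27x_2 - 38/27 ≠ 0; add h_5 = 38/27x_2 - 38/27 to the basis.

The other S-polynomials (S(f_2,f_3), S(f_1,h_4), S(f_2,h_4), S(f_3,h_4), S(f_1,h_5), S(f_2,h_5), S(f_3,h_5), S(h_4,h_5)) all reduce to 0 modulo the current basis, so we have a Gröbner basis.
Inter-reduce: drop elements whose leading term is divisible by another's, tail-reduce, and make monic.
Reduced Gröbner basis: {x_1 - 2, x_2 - 1}.
Label its elements g_1 = x_1 - 2, g_2 = x_2 - 1.

Reduce p = 7/4x_1x_2 + 2/3x_2^2 - 10x_1 - 5x_2 + 125/6 modulo G:
  leading term x_1x_2: subtract (7/4x_2)·g_1 from 7/4x_1x_2 + 2/3x_2^2 - 10x_1 - 5x_2 + 125/6 → 2/3x_2^2 - 10x_1 - 3/2x_2 + 125/6
  leading term x_2^2: subtract (2/3x_2)·g_2 from 2/3x_2^2 - 10x_1 - 3/2x_2 + 125/6 → -10x_1 - 5/6x_2 + 125/6
  leading term x_1: subtract (-10)·g_1 from -10x_1 - 5/6x_2 + 125/6 → -5/6x_2 + 5/6
  leading term x_2: subtract (-5/6)·g_2 from -5/6x_2 + 5/6 → 0
  normal form = 0.
Since the normal form is 0, p ∈ I.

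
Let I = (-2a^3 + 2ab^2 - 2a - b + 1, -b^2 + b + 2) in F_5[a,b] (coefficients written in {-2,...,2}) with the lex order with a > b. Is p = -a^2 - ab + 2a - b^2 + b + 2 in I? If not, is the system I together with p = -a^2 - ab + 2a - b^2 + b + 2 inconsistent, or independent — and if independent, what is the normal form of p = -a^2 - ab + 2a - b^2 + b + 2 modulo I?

Adjoining -a^2 - ab + 2a - b^2 + b + 2 makes the ideal the whole ring: the system is inconsistent.

First compute the reduced Gröbner basis of I by Buchberger's algorithm.
f_1 = -2a^3 + 2ab^2 - 2a - b + 1, LT = a^3.
f_2 = -b^2 + b + 2, LT = b^2.

The S-polynomials (S(f_1,f_2)) all reduce to 0 modulo the current basis, so we have a Gröbner basis.
Inter-reduce: drop elements whose leading term is divisible by another's, tail-reduce, and make monic.
Reduced Gröbner basis: {a^3 - ab - a - 2b + 2, b^2 - b - 2}.
Label its elements g_1 = a^3 - ab - a - 2b + 2, g_2 = b^2 - b - 2.

Reduce p = -a^2 - ab + 2a - b^2 + b + 2 modulo G:
  leading term a^2: no divisor's leading term divides it; move -a^2 to the remainder.
  leading term ab: no divisor's leading term divides it; move -ab to the remainder.
  leading term a: no divisor's leading term divides it; move 2a to the remainder.
  leading term b^2: subtract (-1)·g_2 from -b^2 + b + 2 → 0
  normal form = -a^2 - ab + 2a.
The normal form is nonzero, so p ∉ I. Since p minus its normal form lies in I, I + (p) = I + (r) where r = -a^2 - ab + 2a; decide whether this ideal is the whole ring.
Run Buchberger on G together with r (pairs among the g_i already reduce to 0 since G is a Gröbner basis):
g_1 = a^3 - ab - a - 2b + 2, LT = a^3.
g_2 = b^2 - b - 2, LT = b^2.
r = -a^2 - ab + 2a, LT = a^2.

S(g_1,r): lcm = a^3. S = -a^2b + 2a^2 - ab - a - 2b + 2.
  reduce S modulo (g_1, g_2, r):
  remainder ab - 2b + 2 ≠ 0; add m_4 = ab - 2b + 2 to the basis.

S(g_1,m_4): lcm = a^3b. S = 2a^2b - 2a^2 - ab^2 - ab - 2b^2 + 2b.
  reduce S modulo (g_1, g_2, r, m_4):
  remainder -b + 2 ≠ 0; add m_5 = -b + 2 to the basis.

S(g_2,m_4): lcm = ab^2. S = -ab - 2a + 2b^2 - 2b.
  reduce S modulo (g_1, g_2, r, m_4, m_5):
  remainder -2a + 2 ≠ 0; add m_6 = -2a + 2 to the basis.

S(r,m_4): lcm = a^2b. S = ab^2 - 2a.
  reduce S modulo (g_1, g_2, r, m_4, m_5, m_6):
  remainder 2 ≠ 0; add m_7 = 2 to the basis.

The other S-polynomials (S(g_1,g_2), S(g_2,r), S(g_1,m_5), S(g_2,m_5), S(r,m_5), S(m_4,m_5), S(g_1,m_6), S(g_2,m_6), S(r,m_6), S(m_4,m_6), S(m_5,m_6), S(g_1,m_7), S(g_2,m_7), S(r,m_7), S(m_4,m_7), S(m_5,m_7), S(m_6,m_7)) all reduce to 0 modulo the current basis, so we have a Gröbner basis.
Inter-reduce: drop elements whose leading term is divisible by another's, tail-reduce, and make monic.
Reduced Gröbner basis: {1}.
The reduced Gröbner basis of I + (p) is {1}: the ideal is the whole ring, so the enlarged system has no common solution — adjoining p is inconsistent.

Ideal membership is decidable via reduction modulo a Gröbner basis.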